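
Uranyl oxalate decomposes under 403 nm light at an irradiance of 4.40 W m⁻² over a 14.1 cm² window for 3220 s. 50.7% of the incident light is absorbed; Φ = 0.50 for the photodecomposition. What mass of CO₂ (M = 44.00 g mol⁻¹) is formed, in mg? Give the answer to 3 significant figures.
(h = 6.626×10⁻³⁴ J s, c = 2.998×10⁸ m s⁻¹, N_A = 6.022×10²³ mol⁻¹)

Photon energy at 403 nm: hc/λ = (6.626×10⁻³⁴)(2.998×10⁸)/(403×10⁻⁹) = 4.929×10⁻¹⁹ J.
Energy delivered: (4.40 W m⁻²)(14.1×10⁻⁴ m²)(3220 s) = 19.98 J.
Photons incident: 19.98 / 4.929×10⁻¹⁹ = 4.054×10¹⁹, i.e. 4.054×10¹⁹/6.022×10²³ = 6.732×10⁻⁵ mol.
Photons absorbed: 0.507 × 6.732×10⁻⁵ = 3.413×10⁻⁵ mol.
Product: Φ × n_abs = 0.50 × 3.413×10⁻⁵ = 1.707×10⁻⁵ mol.
Mass: 1.707×10⁻⁵ × 44.00 = 7.511×10⁻⁴ g = 0.751 mg.

0.751 mg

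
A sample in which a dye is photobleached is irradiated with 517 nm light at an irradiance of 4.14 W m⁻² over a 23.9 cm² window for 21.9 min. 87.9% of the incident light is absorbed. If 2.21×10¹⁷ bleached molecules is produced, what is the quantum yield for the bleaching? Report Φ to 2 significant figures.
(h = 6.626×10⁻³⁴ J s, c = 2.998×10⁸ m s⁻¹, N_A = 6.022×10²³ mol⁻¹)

Φ = 0.0074

Product: 2.21×10¹⁷ / 6.022×10²³ = 3.670×10⁻⁷ mol.
Photon energy at 517 nm: hc/λ = (6.626×10⁻³⁴)(2.998×10⁸)/(517×10⁻⁹) = 3.842×10⁻¹⁹ J.
Energy delivered: (4.14 W m⁻²)(23.9×10⁻⁴ m²)(1314 s) = 13.00 J.
Photons incident: 13.00 / 3.842×10⁻¹⁹ = 3.384×10¹⁹, i.e. 3.384×10¹⁹/6.022×10²³ = 5.619×10⁻⁵ mol.
Photons absorbed: 0.879 × 5.619×10⁻⁵ = 4.939×10⁻⁵ mol.
Φ = 3.670×10⁻⁷ mol / 4.939×10⁻⁵ mol photons = 0.0074.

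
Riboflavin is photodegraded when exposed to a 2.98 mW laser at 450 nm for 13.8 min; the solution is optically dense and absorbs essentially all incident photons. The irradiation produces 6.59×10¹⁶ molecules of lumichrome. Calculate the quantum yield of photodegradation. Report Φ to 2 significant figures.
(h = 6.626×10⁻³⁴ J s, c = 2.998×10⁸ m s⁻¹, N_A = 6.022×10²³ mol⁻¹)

Product: 6.59×10¹⁶ / 6.022×10²³ = 1.094×10⁻⁷ mol.
Photon energy at 450 nm: hc/λ = (6.626×10⁻³⁴)(2.998×10⁸)/(450×10⁻⁹) = 4.414×10⁻¹⁹ J.
Energy delivered: (2.98 mW)(828 s) = 2.467 J.
Photons incident: 2.467 / 4.414×10⁻¹⁹ = 5.589×10¹⁸, i.e. 5.589×10¹⁸/6.022×10²³ = 9.281×10⁻⁶ mol.
Φ = 1.094×10⁻⁷ mol / 9.281×10⁻⁶ mol photons = 0.012.

Φ = 0.012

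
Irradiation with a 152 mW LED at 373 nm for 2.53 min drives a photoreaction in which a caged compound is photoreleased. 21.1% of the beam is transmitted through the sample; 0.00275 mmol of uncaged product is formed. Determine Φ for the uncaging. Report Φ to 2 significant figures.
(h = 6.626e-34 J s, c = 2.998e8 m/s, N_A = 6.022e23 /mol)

Product: 0.00275 mmol = 2.75e-6 mol.
Photon energy at 373 nm: hc/λ = (6.626e-34)(2.998e8)/(373e-9) = 5.326e-19 J.
Energy delivered: (152 mW)(151.8 s) = 23.07 J.
Photons incident: 23.07 / 5.326e-19 = 4.332e19, i.e. 4.332e19/6.022e23 = 7.194e-5 mol.
Fraction absorbed: 1 − 21.1/100 = 0.7890.
Photons absorbed: 0.7890 × 7.194e-5 = 5.676e-5 mol.
Φ = 2.75e-6 mol / 5.676e-5 mol photons = 0.048.

Φ = 0.048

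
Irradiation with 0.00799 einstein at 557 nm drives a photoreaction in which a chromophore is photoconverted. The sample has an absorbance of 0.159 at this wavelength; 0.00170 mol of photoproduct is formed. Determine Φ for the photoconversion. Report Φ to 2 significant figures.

Fraction absorbed: 1 − 10^(−0.159) = 0.3066.
Photons absorbed: 0.3066 × 0.00799 = 0.002450 mol.
Φ = 0.00170 mol / 0.002450 mol photons = 0.69.

Φ = 0.69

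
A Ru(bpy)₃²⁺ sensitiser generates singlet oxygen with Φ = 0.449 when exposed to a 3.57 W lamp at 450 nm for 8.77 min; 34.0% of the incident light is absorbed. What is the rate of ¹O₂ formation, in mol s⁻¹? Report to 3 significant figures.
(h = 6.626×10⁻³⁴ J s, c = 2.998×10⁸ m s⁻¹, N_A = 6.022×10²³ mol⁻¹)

Photon energy at 450 nm: hc/λ = (6.626×10⁻³⁴)(2.998×10⁸)/(450×10⁻⁹) = 4.414×10⁻¹⁹ J.
Energy delivered: (3.57 W)(526.2 s) = 1879 J.
Photons incident: 1879 / 4.414×10⁻¹⁹ = 4.257×10²¹, i.e. 4.257×10²¹/6.022×10²³ = 0.007069 mol.
Photons absorbed: 0.340 × 0.007069 = 0.002403 mol.
Product formed: 0.449 × 0.002403 = 0.001079 mol.
Rate: 0.001079 / 526.2 s = 2.05×10⁻⁶ mol s⁻¹.

2.05×10⁻⁶ mol s⁻¹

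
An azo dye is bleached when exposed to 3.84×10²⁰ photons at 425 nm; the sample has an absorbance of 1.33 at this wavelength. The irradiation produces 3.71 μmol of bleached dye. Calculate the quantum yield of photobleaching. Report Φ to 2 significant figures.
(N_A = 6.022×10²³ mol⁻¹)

Φ = 0.0061

Product: 3.71 μmol = 3.71×10⁻⁶ mol.
Moles of photons: 3.84×10²⁰ / 6.022×10²³ = 6.377×10⁻⁴ mol.
Fraction absorbed: 1 − 10^(−1.33) = 0.9532.
Photons absorbed: 0.9532 × 6.377×10⁻⁴ = 6.079×10⁻⁴ mol.
Φ = 3.71×10⁻⁶ mol / 6.079×10⁻⁴ mol photons = 0.0061.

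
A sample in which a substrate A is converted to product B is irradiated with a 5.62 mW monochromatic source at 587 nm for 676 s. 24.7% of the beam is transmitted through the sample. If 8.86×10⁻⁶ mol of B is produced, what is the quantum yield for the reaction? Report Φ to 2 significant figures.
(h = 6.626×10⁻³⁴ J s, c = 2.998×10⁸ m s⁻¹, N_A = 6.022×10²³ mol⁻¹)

Photon energy at 587 nm: hc/λ = (6.626×10⁻³⁴)(2.998×10⁸)/(587×10⁻⁹) = 3.384×10⁻¹⁹ J.
Energy delivered: (5.62 mW)(676 s) = 3.799 J.
Photons incident: 3.799 / 3.384×10⁻¹⁹ = 1.123×10¹⁹, i.e. 1.123×10¹⁹/6.022×10²³ = 1.865×10⁻⁵ mol.
Fraction absorbed: 1 − 24.7/100 = 0.7530.
Photons absorbed: 0.7530 × 1.865×10⁻⁵ = 1.404×10⁻⁵ mol.
Φ = 8.86×10⁻⁶ mol / 1.404×10⁻⁵ mol photons = 0.63.

Φ = 0.63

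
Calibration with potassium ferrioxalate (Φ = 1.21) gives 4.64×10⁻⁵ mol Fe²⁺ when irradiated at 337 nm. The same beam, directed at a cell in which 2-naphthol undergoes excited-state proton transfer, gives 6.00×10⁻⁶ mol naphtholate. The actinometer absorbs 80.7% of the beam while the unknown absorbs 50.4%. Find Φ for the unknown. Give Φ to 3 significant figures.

Φ = 0.251

Photons absorbed by the actinometer: 4.64×10⁻⁵ / 1.21 = 3.835×10⁻⁵ mol.
Incident flux: 3.835×10⁻⁵ / 0.807 = 4.752×10⁻⁵ einstein.
Absorbed by unknown: 0.504 × 4.752×10⁻⁵ = 2.395×10⁻⁵ mol.
Φ(unknown) = 6.00×10⁻⁶ / 2.395×10⁻⁵ = 0.251.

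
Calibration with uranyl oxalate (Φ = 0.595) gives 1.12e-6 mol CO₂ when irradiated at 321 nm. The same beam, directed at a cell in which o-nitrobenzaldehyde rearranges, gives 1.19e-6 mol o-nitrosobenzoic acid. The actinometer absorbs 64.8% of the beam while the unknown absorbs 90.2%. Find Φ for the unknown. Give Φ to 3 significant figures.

Photons absorbed by the actinometer: 1.12e-6 / 0.595 = 1.882e-6 mol.
Incident flux: 1.882e-6 / 0.648 = 2.904e-6 einstein.
Absorbed by unknown: 0.902 × 2.904e-6 = 2.619e-6 mol.
Φ(unknown) = 1.19e-6 / 2.619e-6 = 0.454.

Φ = 0.454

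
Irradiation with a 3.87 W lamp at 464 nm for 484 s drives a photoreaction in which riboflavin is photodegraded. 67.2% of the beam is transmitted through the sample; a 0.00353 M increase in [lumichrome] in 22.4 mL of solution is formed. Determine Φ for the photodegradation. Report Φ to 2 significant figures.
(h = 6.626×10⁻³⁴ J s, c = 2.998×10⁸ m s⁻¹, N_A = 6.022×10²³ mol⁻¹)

Φ = 0.033

Product: (0.00353 M)(0.0224 L) = 7.907×10⁻⁵ mol.
Photon energy at 464 nm: hc/λ = (6.626×10⁻³⁴)(2.998×10⁸)/(464×10⁻⁹) = 4.281×10⁻¹⁹ J.
Energy delivered: (3.87 W)(484 s) = 1873 J.
Photons incident: 1873 / 4.281×10⁻¹⁹ = 4.375×10²¹, i.e. 4.375×10²¹/6.022×10²³ = 0.007265 mol.
Fraction absorbed: 1 − 67.2/100 = 0.3280.
Photons absorbed: 0.3280 × 0.007265 = 0.002383 mol.
Φ = 7.907×10⁻⁵ mol / 0.002383 mol photons = 0.033.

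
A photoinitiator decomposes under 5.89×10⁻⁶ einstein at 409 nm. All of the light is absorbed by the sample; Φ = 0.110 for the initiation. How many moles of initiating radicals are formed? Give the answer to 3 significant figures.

6.48×10⁻⁷ mol

Product: Φ × n_abs = 0.110 × 5.89×10⁻⁶ = 6.479×10⁻⁷ mol.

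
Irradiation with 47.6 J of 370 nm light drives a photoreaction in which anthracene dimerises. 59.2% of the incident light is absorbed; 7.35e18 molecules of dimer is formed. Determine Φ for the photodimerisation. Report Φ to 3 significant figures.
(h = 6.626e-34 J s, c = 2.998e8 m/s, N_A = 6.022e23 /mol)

Φ = 0.140

Product: 7.35e18 / 6.022e23 = 1.221e-5 mol.
Photon energy at 370 nm: hc/λ = (6.626e-34)(2.998e8)/(370e-9) = 5.369e-19 J.
Photons incident: 47.6 / 5.369e-19 = 8.866e19, i.e. 8.866e19/6.022e23 = 1.472e-4 mol.
Photons absorbed: 0.592 × 1.472e-4 = 8.714e-5 mol.
Φ = 1.221e-5 mol / 8.714e-5 mol photons = 0.140.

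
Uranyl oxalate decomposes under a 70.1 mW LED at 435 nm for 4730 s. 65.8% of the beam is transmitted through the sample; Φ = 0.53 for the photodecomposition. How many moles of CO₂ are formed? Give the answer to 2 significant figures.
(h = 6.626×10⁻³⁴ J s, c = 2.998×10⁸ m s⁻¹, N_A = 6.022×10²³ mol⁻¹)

Photon energy at 435 nm: hc/λ = (6.626×10⁻³⁴)(2.998×10⁸)/(435×10⁻⁹) = 4.567×10⁻¹⁹ J.
Energy delivered: (70.1 mW)(4730 s) = 331.6 J.
Photons incident: 331.6 / 4.567×10⁻¹⁹ = 7.261×10²⁰, i.e. 7.261×10²⁰/6.022×10²³ = 0.001206 mol.
Fraction absorbed: 1 − 65.8/100 = 0.3420.
Photons absorbed: 0.3420 × 0.001206 = 4.125×10⁻⁴ mol.
Product: Φ × n_abs = 0.53 × 4.125×10⁻⁴ = 2.186×10⁻⁴ mol.

2.2×10⁻⁴ mol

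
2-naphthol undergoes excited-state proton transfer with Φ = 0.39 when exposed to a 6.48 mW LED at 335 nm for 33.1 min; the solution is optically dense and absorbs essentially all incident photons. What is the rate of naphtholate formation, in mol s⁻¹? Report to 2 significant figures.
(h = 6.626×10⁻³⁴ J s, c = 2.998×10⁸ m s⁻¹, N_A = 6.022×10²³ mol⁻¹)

Photon energy at 335 nm: hc/λ = (6.626×10⁻³⁴)(2.998×10⁸)/(335×10⁻⁹) = 5.930×10⁻¹⁹ J.
Energy delivered: (6.48 mW)(1986 s) = 12.87 J.
Photons incident: 12.87 / 5.930×10⁻¹⁹ = 2.170×10¹⁹, i.e. 2.170×10¹⁹/6.022×10²³ = 3.603×10⁻⁵ mol.
Product formed: 0.39 × 3.603×10⁻⁵ = 1.405×10⁻⁵ mol.
Rate: 1.405×10⁻⁵ / 1986 s = 7.1×10⁻⁹ mol s⁻¹.

7.1×10⁻⁹ mol s⁻¹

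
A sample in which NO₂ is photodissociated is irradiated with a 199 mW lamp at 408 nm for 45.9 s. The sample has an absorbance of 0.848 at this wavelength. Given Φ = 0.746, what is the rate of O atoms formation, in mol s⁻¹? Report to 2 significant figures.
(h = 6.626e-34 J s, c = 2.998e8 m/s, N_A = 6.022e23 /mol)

4.3e-7 mol s⁻¹

Photon energy at 408 nm: hc/λ = (6.626e-34)(2.998e8)/(408e-9) = 4.869e-19 J.
Energy delivered: (199 mW)(45.9 s) = 9.134 J.
Photons incident: 9.134 / 4.869e-19 = 1.876e19, i.e. 1.876e19/6.022e23 = 3.115e-5 mol.
Fraction absorbed: 1 − 10^(−0.848) = 0.8581.
Photons absorbed: 0.8581 × 3.115e-5 = 2.673e-5 mol.
Product formed: 0.746 × 2.673e-5 = 1.994e-5 mol.
Rate: 1.994e-5 / 45.9 s = 4.3e-7 mol s⁻¹.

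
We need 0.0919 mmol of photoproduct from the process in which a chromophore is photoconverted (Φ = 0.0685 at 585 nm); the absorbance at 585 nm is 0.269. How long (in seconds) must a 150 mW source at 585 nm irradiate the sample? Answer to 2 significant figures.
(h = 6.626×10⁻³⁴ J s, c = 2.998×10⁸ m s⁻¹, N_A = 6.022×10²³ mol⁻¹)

Product: 0.0919 mmol = 9.19×10⁻⁵ mol.
Photons that must be absorbed: 9.19×10⁻⁵ / 0.0685 = 0.001342 mol.
Fraction absorbed: 1 − 10^(−0.269) = 0.4617.
Incident photons needed: 0.001342 / 0.4617 = 0.002907 mol.
Photon energy: hc/λ = 3.396×10⁻¹⁹ J; per mole, 2.045×10⁵ J mol⁻¹.
Energy required: 0.002907 × 2.045×10⁵ = 594.5 J.
Time: 594.5 J / 0.15 W = 4000 s.

t ≈ 4000 s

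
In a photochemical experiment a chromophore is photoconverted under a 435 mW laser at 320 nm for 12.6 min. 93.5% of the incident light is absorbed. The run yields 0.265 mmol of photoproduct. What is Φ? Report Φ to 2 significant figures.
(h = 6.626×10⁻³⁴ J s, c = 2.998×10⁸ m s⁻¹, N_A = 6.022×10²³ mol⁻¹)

Product: 0.265 mmol = 2.65×10⁻⁴ mol.
Photon energy at 320 nm: hc/λ = (6.626×10⁻³⁴)(2.998×10⁸)/(320×10⁻⁹) = 6.208×10⁻¹⁹ J.
Energy delivered: (435 mW)(756 s) = 328.9 J.
Photons incident: 328.9 / 6.208×10⁻¹⁹ = 5.298×10²⁰, i.e. 5.298×10²⁰/6.022×10²³ = 8.798×10⁻⁴ mol.
Photons absorbed: 0.935 × 8.798×10⁻⁴ = 8.226×10⁻⁴ mol.
Φ = 2.65×10⁻⁴ mol / 8.226×10⁻⁴ mol photons = 0.32.

Φ = 0.32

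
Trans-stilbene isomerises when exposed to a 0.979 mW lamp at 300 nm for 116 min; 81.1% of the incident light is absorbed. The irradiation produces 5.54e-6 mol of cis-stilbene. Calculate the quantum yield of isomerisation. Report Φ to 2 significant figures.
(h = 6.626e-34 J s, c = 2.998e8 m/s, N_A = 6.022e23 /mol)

Φ = 0.40

Photon energy at 300 nm: hc/λ = (6.626e-34)(2.998e8)/(300e-9) = 6.622e-19 J.
Energy delivered: (0.979 mW)(6960 s) = 6.814 J.
Photons incident: 6.814 / 6.622e-19 = 1.029e19, i.e. 1.029e19/6.022e23 = 1.709e-5 mol.
Photons absorbed: 0.811 × 1.709e-5 = 1.386e-5 mol.
Φ = 5.54e-6 mol / 1.386e-5 mol photons = 0.40.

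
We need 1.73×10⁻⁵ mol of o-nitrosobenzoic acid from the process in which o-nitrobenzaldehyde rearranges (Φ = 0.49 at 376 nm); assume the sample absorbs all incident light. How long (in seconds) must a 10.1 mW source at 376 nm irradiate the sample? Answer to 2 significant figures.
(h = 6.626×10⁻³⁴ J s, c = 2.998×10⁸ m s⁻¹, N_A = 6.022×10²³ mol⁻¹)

t ≈ 1100 s

Photons that must be absorbed: 1.73×10⁻⁵ / 0.49 = 3.531×10⁻⁵ mol.
Photon energy: hc/λ = 5.283×10⁻¹⁹ J; per mole, 3.181×10⁵ J mol⁻¹.
Energy required: 3.531×10⁻⁵ × 3.181×10⁵ = 11.23 J.
Time: 11.23 J / 0.0101 W = 1100 s.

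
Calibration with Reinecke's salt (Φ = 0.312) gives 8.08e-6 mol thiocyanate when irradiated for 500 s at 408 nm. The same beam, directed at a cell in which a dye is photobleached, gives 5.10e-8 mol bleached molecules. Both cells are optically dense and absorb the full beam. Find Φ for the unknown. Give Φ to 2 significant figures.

Φ = 0.0020

Photons absorbed by the actinometer: 8.08e-6 / 0.312 = 2.590e-5 mol.
Φ(unknown) = 5.10e-8 / 2.590e-5 = 0.0020.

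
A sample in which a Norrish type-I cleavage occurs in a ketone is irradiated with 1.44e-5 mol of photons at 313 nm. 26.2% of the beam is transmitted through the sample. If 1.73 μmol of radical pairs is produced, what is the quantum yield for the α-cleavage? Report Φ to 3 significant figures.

Φ = 0.163

Product: 1.73 μmol = 1.73e-6 mol.
Fraction absorbed: 1 − 26.2/100 = 0.7380.
Photons absorbed: 0.7380 × 1.44e-5 = 1.063e-5 mol.
Φ = 1.73e-6 mol / 1.063e-5 mol photons = 0.163.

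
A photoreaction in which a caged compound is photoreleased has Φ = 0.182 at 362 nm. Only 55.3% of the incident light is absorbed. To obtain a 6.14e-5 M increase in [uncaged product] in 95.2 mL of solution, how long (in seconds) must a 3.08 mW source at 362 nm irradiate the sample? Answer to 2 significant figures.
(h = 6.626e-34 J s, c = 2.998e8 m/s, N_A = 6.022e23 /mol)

t ≈ 6200 s

Product: (6.14e-5 M)(0.0952 L) = 5.845e-6 mol.
Photons that must be absorbed: 5.845e-6 / 0.182 = 3.212e-5 mol.
Incident photons needed: 3.212e-5 / 0.553 = 5.808e-5 mol.
Photon energy: hc/λ = 5.487e-19 J; per mole, 3.304e5 J mol⁻¹.
Energy required: 5.808e-5 × 3.304e5 = 19.19 J.
Time: 19.19 J / 0.00308 W = 6200 s.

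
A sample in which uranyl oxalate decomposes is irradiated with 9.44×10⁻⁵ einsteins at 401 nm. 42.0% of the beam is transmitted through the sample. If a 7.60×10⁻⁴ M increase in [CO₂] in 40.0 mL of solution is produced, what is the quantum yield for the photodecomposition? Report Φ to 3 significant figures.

Product: (7.60×10⁻⁴ M)(0.04 L) = 3.040×10⁻⁵ mol.
Fraction absorbed: 1 − 42.0/100 = 0.5800.
Photons absorbed: 0.5800 × 9.44×10⁻⁵ = 5.475×10⁻⁵ mol.
Φ = 3.040×10⁻⁵ mol / 5.475×10⁻⁵ mol photons = 0.555.

Φ = 0.555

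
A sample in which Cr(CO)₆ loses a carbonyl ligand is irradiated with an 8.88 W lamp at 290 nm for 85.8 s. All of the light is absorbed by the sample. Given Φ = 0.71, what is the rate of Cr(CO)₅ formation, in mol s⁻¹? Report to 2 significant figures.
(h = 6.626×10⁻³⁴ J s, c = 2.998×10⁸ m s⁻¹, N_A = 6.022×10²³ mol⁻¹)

1.5×10⁻⁵ mol s⁻¹

Photon energy at 290 nm: hc/λ = (6.626×10⁻³⁴)(2.998×10⁸)/(290×10⁻⁹) = 6.850×10⁻¹⁹ J.
Energy delivered: (8.88 W)(85.8 s) = 761.9 J.
Photons incident: 761.9 / 6.850×10⁻¹⁹ = 1.112×10²¹, i.e. 1.112×10²¹/6.022×10²³ = 0.001847 mol.
Product formed: 0.71 × 0.001847 = 0.001311 mol.
Rate: 0.001311 / 85.8 s = 1.5×10⁻⁵ mol s⁻¹.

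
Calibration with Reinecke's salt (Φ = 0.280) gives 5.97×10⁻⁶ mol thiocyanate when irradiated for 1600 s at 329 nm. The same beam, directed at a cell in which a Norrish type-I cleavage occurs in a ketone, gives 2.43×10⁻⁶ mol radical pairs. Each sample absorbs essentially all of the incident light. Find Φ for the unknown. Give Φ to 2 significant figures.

Φ = 0.11

Photons absorbed by the actinometer: 5.97×10⁻⁶ / 0.280 = 2.132×10⁻⁵ mol.
Φ(unknown) = 2.43×10⁻⁶ / 2.132×10⁻⁵ = 0.11.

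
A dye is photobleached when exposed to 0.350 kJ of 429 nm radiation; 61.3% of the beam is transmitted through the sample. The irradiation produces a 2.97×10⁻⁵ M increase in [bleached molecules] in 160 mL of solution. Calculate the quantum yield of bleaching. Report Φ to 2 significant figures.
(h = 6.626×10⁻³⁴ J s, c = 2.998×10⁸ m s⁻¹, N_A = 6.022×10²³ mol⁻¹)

Φ = 0.0098

Product: (2.97×10⁻⁵ M)(0.16 L) = 4.752×10⁻⁶ mol.
Photon energy at 429 nm: hc/λ = (6.626×10⁻³⁴)(2.998×10⁸)/(429×10⁻⁹) = 4.630×10⁻¹⁹ J.
Incident energy: 0.350 kJ = 350 J.
Photons incident: 350 / 4.630×10⁻¹⁹ = 7.559×10²⁰, i.e. 7.559×10²⁰/6.022×10²³ = 0.001255 mol.
Fraction absorbed: 1 − 61.3/100 = 0.3870.
Photons absorbed: 0.3870 × 0.001255 = 4.857×10⁻⁴ mol.
Φ = 4.752×10⁻⁶ mol / 4.857×10⁻⁴ mol photons = 0.0098.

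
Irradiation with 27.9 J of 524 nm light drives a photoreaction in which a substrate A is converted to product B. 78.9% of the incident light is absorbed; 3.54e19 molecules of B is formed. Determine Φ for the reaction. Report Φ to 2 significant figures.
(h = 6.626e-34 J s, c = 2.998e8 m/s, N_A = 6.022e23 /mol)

Product: 3.54e19 / 6.022e23 = 5.878e-5 mol.
Photon energy at 524 nm: hc/λ = (6.626e-34)(2.998e8)/(524e-9) = 3.791e-19 J.
Photons incident: 27.9 / 3.791e-19 = 7.360e19, i.e. 7.360e19/6.022e23 = 1.222e-4 mol.
Photons absorbed: 0.789 × 1.222e-4 = 9.642e-5 mol.
Φ = 5.878e-5 mol / 9.642e-5 mol photons = 0.61.

Φ = 0.61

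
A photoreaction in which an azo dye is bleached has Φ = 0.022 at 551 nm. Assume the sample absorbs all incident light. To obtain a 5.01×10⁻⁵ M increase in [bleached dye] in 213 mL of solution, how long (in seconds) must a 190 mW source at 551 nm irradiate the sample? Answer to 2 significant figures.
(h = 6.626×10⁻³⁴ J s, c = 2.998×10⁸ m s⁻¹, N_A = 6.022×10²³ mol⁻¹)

t ≈ 550 s

Product: (5.01×10⁻⁵ M)(0.213 L) = 1.067×10⁻⁵ mol.
Photons that must be absorbed: 1.067×10⁻⁵ / 0.022 = 4.850×10⁻⁴ mol.
Photon energy: hc/λ = 3.605×10⁻¹⁹ J; per mole, 2.171×10⁵ J mol⁻¹.
Energy required: 4.850×10⁻⁴ × 2.171×10⁵ = 105.3 J.
Time: 105.3 J / 0.19 W = 550 s.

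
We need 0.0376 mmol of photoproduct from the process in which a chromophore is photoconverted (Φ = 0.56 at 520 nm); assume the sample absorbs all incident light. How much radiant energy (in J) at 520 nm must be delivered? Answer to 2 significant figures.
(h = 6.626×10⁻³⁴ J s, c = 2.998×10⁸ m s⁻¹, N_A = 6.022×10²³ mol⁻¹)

Product: 0.0376 mmol = 3.76×10⁻⁵ mol.
Photons that must be absorbed: 3.76×10⁻⁵ / 0.56 = 6.714×10⁻⁵ mol.
Photon energy: hc/λ = 3.820×10⁻¹⁹ J; per mole, 2.300×10⁵ J mol⁻¹.
Energy required: 6.714×10⁻⁵ × 2.300×10⁵ = 15 J.

15 J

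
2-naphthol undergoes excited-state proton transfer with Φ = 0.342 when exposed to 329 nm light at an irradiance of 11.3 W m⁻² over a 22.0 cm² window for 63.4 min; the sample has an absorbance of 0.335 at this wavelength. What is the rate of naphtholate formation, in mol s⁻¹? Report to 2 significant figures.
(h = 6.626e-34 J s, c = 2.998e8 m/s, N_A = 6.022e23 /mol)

1.3e-8 mol s⁻¹

Photon energy at 329 nm: hc/λ = (6.626e-34)(2.998e8)/(329e-9) = 6.038e-19 J.
Energy delivered: (11.3 W m⁻²)(22.0e-4 m²)(3804 s) = 94.57 J.
Photons incident: 94.57 / 6.038e-19 = 1.566e20, i.e. 1.566e20/6.022e23 = 2.600e-4 mol.
Fraction absorbed: 1 − 10^(−0.335) = 0.5376.
Photons absorbed: 0.5376 × 2.600e-4 = 1.398e-4 mol.
Product formed: 0.342 × 1.398e-4 = 4.781e-5 mol.
Rate: 4.781e-5 / 3804 s = 1.3e-8 mol s⁻¹.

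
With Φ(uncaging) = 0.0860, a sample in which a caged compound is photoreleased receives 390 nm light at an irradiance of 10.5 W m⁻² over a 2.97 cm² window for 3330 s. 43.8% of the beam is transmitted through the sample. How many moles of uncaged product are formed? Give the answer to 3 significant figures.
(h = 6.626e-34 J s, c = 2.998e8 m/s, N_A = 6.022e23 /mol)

1.64e-6 mol

Photon energy at 390 nm: hc/λ = (6.626e-34)(2.998e8)/(390e-9) = 5.094e-19 J.
Energy delivered: (10.5 W m⁻²)(2.97e-4 m²)(3330 s) = 10.38 J.
Photons incident: 10.38 / 5.094e-19 = 2.038e19, i.e. 2.038e19/6.022e23 = 3.384e-5 mol.
Fraction absorbed: 1 − 43.8/100 = 0.5620.
Photons absorbed: 0.5620 × 3.384e-5 = 1.902e-5 mol.
Product: Φ × n_abs = 0.0860 × 1.902e-5 = 1.636e-6 mol.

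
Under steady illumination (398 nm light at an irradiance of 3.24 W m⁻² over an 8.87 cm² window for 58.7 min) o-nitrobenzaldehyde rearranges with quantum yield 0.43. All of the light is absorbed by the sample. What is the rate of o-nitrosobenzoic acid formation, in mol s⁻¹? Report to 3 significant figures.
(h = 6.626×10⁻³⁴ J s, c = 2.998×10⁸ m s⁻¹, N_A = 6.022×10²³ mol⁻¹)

Photon energy at 398 nm: hc/λ = (6.626×10⁻³⁴)(2.998×10⁸)/(398×10⁻⁹) = 4.991×10⁻¹⁹ J.
Energy delivered: (3.24 W m⁻²)(8.87×10⁻⁴ m²)(3522 s) = 10.12 J.
Photons incident: 10.12 / 4.991×10⁻¹⁹ = 2.028×10¹⁹, i.e. 2.028×10¹⁹/6.022×10²³ = 3.368×10⁻⁵ mol.
Product formed: 0.43 × 3.368×10⁻⁵ = 1.448×10⁻⁵ mol.
Rate: 1.448×10⁻⁵ / 3522 s = 4.11×10⁻⁹ mol s⁻¹.

4.11×10⁻⁹ mol s⁻¹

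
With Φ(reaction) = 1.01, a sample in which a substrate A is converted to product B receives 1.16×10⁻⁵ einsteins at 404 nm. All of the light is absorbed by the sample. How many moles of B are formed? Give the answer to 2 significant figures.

Product: Φ × n_abs = 1.01 × 1.16×10⁻⁵ = 1.172×10⁻⁵ mol.

1.2×10⁻⁵ mol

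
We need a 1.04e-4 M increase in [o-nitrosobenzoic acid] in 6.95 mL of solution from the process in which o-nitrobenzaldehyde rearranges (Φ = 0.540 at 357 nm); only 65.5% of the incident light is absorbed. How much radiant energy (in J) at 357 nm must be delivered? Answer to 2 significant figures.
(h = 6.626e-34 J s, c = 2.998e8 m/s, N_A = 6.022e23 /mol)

0.68 J

Product: (1.04e-4 M)(0.00695 L) = 7.228e-7 mol.
Photons that must be absorbed: 7.228e-7 / 0.540 = 1.339e-6 mol.
Incident photons needed: 1.339e-6 / 0.655 = 2.044e-6 mol.
Photon energy: hc/λ = 5.564e-19 J; per mole, 3.351e5 J mol⁻¹.
Energy required: 2.044e-6 × 3.351e5 = 0.68 J.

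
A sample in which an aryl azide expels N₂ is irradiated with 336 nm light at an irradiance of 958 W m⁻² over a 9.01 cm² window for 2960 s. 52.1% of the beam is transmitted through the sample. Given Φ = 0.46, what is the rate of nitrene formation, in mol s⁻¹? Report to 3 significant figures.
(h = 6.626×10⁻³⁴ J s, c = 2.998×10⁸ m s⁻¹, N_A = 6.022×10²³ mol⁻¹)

Photon energy at 336 nm: hc/λ = (6.626×10⁻³⁴)(2.998×10⁸)/(336×10⁻⁹) = 5.912×10⁻¹⁹ J.
Energy delivered: (958 W m⁻²)(9.01×10⁻⁴ m²)(2960 s) = 2555 J.
Photons incident: 2555 / 5.912×10⁻¹⁹ = 4.322×10²¹, i.e. 4.322×10²¹/6.022×10²³ = 0.007177 mol.
Fraction absorbed: 1 − 52.1/100 = 0.4790.
Photons absorbed: 0.4790 × 0.007177 = 0.003438 mol.
Product formed: 0.46 × 0.003438 = 0.001581 mol.
Rate: 0.001581 / 2960 s = 5.34×10⁻⁷ mol s⁻¹.

5.34×10⁻⁷ mol s⁻¹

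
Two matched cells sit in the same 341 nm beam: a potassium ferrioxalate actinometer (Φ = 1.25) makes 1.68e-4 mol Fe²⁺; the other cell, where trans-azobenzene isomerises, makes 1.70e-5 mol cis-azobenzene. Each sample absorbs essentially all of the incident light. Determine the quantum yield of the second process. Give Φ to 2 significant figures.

Φ = 0.13

Photons absorbed by the actinometer: 1.68e-4 / 1.25 = 1.344e-4 mol.
Φ(unknown) = 1.70e-5 / 1.344e-4 = 0.13.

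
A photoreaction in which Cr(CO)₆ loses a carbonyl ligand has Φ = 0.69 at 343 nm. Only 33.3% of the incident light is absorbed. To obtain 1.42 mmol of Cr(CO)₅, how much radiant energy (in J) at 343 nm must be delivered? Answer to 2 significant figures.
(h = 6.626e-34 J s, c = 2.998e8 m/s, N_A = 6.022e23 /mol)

Product: 1.42 mmol = 0.00142 mol.
Photons that must be absorbed: 0.00142 / 0.69 = 0.002058 mol.
Incident photons needed: 0.002058 / 0.333 = 0.006180 mol.
Photon energy: hc/λ = 5.791e-19 J; per mole, 3.487e5 J mol⁻¹.
Energy required: 0.006180 × 3.487e5 = 2200 J.

2200 J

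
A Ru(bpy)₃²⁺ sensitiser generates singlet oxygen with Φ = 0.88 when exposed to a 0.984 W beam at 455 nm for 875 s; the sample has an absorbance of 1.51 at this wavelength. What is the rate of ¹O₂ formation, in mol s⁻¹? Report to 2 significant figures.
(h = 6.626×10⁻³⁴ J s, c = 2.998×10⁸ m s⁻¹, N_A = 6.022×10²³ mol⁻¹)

Photon energy at 455 nm: hc/λ = (6.626×10⁻³⁴)(2.998×10⁸)/(455×10⁻⁹) = 4.366×10⁻¹⁹ J.
Energy delivered: (0.984 W)(875 s) = 861.0 J.
Photons incident: 861.0 / 4.366×10⁻¹⁹ = 1.972×10²¹, i.e. 1.972×10²¹/6.022×10²³ = 0.003275 mol.
Fraction absorbed: 1 − 10^(−1.51) = 0.9691.
Photons absorbed: 0.9691 × 0.003275 = 0.003174 mol.
Product formed: 0.88 × 0.003174 = 0.002793 mol.
Rate: 0.002793 / 875 s = 3.2×10⁻⁶ mol s⁻¹.

3.2×10⁻⁶ mol s⁻¹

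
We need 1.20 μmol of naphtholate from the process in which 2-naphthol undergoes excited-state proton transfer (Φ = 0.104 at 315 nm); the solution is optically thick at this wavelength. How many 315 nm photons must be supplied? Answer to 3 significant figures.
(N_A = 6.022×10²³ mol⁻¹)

6.95×10¹⁸ photons

Product: 1.20 μmol = 1.20×10⁻⁶ mol.
Photons that must be absorbed: 1.20×10⁻⁶ / 0.104 = 1.154×10⁻⁵ mol.
Photon count: 1.154×10⁻⁵ × 6.022×10²³ = 6.95×10¹⁸.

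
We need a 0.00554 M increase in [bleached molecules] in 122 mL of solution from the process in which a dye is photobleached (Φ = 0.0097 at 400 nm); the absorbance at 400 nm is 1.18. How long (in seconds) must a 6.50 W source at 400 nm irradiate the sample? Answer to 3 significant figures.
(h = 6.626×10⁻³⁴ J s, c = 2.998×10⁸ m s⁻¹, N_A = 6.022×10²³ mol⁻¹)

t ≈ 3430 s

Product: (0.00554 M)(0.122 L) = 6.759×10⁻⁴ mol.
Photons that must be absorbed: 6.759×10⁻⁴ / 0.0097 = 0.06968 mol.
Fraction absorbed: 1 − 10^(−1.18) = 0.9339.
Incident photons needed: 0.06968 / 0.9339 = 0.07461 mol.
Photon energy: hc/λ = 4.966×10⁻¹⁹ J; per mole, 2.991×10⁵ J mol⁻¹.
Energy required: 0.07461 × 2.991×10⁵ = 2.232×10⁴ J.
Time: 2.232×10⁴ J / 6.5 W = 3430 s.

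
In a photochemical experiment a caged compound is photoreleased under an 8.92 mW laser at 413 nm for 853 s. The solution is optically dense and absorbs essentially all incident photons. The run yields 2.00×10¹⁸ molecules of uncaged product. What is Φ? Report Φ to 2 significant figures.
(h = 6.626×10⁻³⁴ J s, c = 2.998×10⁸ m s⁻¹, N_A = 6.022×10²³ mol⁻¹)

Φ = 0.13

Product: 2.00×10¹⁸ / 6.022×10²³ = 3.321×10⁻⁶ mol.
Photon energy at 413 nm: hc/λ = (6.626×10⁻³⁴)(2.998×10⁸)/(413×10⁻⁹) = 4.810×10⁻¹⁹ J.
Energy delivered: (8.92 mW)(853 s) = 7.609 J.
Photons incident: 7.609 / 4.810×10⁻¹⁹ = 1.582×10¹⁹, i.e. 1.582×10¹⁹/6.022×10²³ = 2.627×10⁻⁵ mol.
Φ = 3.321×10⁻⁶ mol / 2.627×10⁻⁵ mol photons = 0.13.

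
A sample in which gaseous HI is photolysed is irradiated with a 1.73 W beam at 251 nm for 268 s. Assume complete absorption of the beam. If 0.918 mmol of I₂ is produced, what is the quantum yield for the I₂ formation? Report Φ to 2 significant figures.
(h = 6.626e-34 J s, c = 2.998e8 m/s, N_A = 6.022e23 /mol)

Φ = 0.94

Product: 0.918 mmol = 9.18e-4 mol.
Photon energy at 251 nm: hc/λ = (6.626e-34)(2.998e8)/(251e-9) = 7.914e-19 J.
Energy delivered: (1.73 W)(268 s) = 463.6 J.
Photons incident: 463.6 / 7.914e-19 = 5.858e20, i.e. 5.858e20/6.022e23 = 9.728e-4 mol.
Φ = 9.18e-4 mol / 9.728e-4 mol photons = 0.94.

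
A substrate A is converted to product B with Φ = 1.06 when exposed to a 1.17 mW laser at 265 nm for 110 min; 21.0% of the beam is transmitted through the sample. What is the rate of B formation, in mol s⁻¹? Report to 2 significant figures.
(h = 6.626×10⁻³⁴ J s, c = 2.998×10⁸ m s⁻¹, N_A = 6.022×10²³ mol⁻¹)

Photon energy at 265 nm: hc/λ = (6.626×10⁻³⁴)(2.998×10⁸)/(265×10⁻⁹) = 7.496×10⁻¹⁹ J.
Energy delivered: (1.17 mW)(6600 s) = 7.722 J.
Photons incident: 7.722 / 7.496×10⁻¹⁹ = 1.030×10¹⁹, i.e. 1.030×10¹⁹/6.022×10²³ = 1.710×10⁻⁵ mol.
Fraction absorbed: 1 − 21.0/100 = 0.7900.
Photons absorbed: 0.7900 × 1.710×10⁻⁵ = 1.351×10⁻⁵ mol.
Product formed: 1.06 × 1.351×10⁻⁵ = 1.432×10⁻⁵ mol.
Rate: 1.432×10⁻⁵ / 6600 s = 2.2×10⁻⁹ mol s⁻¹.

2.2×10⁻⁹ mol s⁻¹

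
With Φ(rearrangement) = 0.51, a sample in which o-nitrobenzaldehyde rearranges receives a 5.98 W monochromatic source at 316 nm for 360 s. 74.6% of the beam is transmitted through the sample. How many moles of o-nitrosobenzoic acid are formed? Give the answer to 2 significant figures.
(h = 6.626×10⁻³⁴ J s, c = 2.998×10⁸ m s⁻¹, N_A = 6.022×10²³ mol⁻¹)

7.4×10⁻⁴ mol

Photon energy at 316 nm: hc/λ = (6.626×10⁻³⁴)(2.998×10⁸)/(316×10⁻⁹) = 6.286×10⁻¹⁹ J.
Energy delivered: (5.98 W)(360 s) = 2153 J.
Photons incident: 2153 / 6.286×10⁻¹⁹ = 3.425×10²¹, i.e. 3.425×10²¹/6.022×10²³ = 0.005687 mol.
Fraction absorbed: 1 − 74.6/100 = 0.2540.
Photons absorbed: 0.2540 × 0.005687 = 0.001444 mol.
Product: Φ × n_abs = 0.51 × 0.001444 = 7.364×10⁻⁴ mol.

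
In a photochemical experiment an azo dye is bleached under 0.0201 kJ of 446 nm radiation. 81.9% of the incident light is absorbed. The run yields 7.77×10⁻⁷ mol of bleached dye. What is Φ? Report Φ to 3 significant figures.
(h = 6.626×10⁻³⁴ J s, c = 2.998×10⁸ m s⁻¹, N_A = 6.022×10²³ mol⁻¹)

Photon energy at 446 nm: hc/λ = (6.626×10⁻³⁴)(2.998×10⁸)/(446×10⁻⁹) = 4.454×10⁻¹⁹ J.
Incident energy: 0.0201 kJ = 20.1 J.
Photons incident: 20.1 / 4.454×10⁻¹⁹ = 4.513×10¹⁹, i.e. 4.513×10¹⁹/6.022×10²³ = 7.494×10⁻⁵ mol.
Photons absorbed: 0.819 × 7.494×10⁻⁵ = 6.138×10⁻⁵ mol.
Φ = 7.77×10⁻⁷ mol / 6.138×10⁻⁵ mol photons = 0.0127.

Φ = 0.0127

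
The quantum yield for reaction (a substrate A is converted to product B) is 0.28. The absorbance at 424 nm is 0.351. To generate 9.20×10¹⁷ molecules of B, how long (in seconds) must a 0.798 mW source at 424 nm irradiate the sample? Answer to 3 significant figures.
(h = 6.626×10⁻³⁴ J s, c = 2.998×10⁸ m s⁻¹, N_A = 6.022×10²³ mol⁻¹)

t ≈ 3480 s

Product: 9.20×10¹⁷ / 6.022×10²³ = 1.528×10⁻⁶ mol.
Photons that must be absorbed: 1.528×10⁻⁶ / 0.28 = 5.457×10⁻⁶ mol.
Fraction absorbed: 1 − 10^(−0.351) = 0.5543.
Incident photons needed: 5.457×10⁻⁶ / 0.5543 = 9.845×10⁻⁶ mol.
Photon energy: hc/λ = 4.685×10⁻¹⁹ J; per mole, 2.821×10⁵ J mol⁻¹.
Energy required: 9.845×10⁻⁶ × 2.821×10⁵ = 2.777 J.
Time: 2.777 J / 0.000798 W = 3480 s.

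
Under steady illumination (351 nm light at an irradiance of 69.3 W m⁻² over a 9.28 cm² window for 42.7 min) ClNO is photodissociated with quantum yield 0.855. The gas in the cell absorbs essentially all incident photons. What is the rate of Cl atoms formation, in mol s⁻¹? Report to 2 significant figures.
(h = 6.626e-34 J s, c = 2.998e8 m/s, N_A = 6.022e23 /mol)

1.6e-7 mol s⁻¹

Photon energy at 351 nm: hc/λ = (6.626e-34)(2.998e8)/(351e-9) = 5.659e-19 J.
Energy delivered: (69.3 W m⁻²)(9.28e-4 m²)(2562 s) = 164.8 J.
Photons incident: 164.8 / 5.659e-19 = 2.912e20, i.e. 2.912e20/6.022e23 = 4.836e-4 mol.
Product formed: 0.855 × 4.836e-4 = 4.135e-4 mol.
Rate: 4.135e-4 / 2562 s = 1.6e-7 mol s⁻¹.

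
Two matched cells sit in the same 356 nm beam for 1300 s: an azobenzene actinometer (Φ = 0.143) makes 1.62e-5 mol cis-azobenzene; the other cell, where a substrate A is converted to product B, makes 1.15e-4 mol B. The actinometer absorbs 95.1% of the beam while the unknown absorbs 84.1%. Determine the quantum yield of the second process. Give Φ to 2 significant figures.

Photons absorbed by the actinometer: 1.62e-5 / 0.143 = 1.133e-4 mol.
Incident flux: 1.133e-4 / 0.951 = 1.191e-4 einstein.
Absorbed by unknown: 0.841 × 1.191e-4 = 1.002e-4 mol.
Φ(unknown) = 1.15e-4 / 1.002e-4 = 1.1.

Φ = 1.1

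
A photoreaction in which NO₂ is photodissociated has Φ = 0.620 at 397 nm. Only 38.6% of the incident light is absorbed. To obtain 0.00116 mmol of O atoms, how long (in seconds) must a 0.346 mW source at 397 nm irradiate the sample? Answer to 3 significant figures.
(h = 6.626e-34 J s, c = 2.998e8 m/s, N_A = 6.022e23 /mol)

t ≈ 4220 s

Product: 0.00116 mmol = 1.16e-6 mol.
Photons that must be absorbed: 1.16e-6 / 0.620 = 1.871e-6 mol.
Incident photons needed: 1.871e-6 / 0.386 = 4.847e-6 mol.
Photon energy: hc/λ = 5.004e-19 J; per mole, 3.013e5 J mol⁻¹.
Energy required: 4.847e-6 × 3.013e5 = 1.460 J.
Time: 1.460 J / 0.000346 W = 4220 s.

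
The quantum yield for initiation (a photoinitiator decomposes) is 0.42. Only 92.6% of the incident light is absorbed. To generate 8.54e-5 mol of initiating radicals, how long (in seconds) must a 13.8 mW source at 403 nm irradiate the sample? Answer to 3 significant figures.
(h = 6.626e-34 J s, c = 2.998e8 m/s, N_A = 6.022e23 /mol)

t ≈ 4720 s

Photons that must be absorbed: 8.54e-5 / 0.42 = 2.033e-4 mol.
Incident photons needed: 2.033e-4 / 0.926 = 2.195e-4 mol.
Photon energy: hc/λ = 4.929e-19 J; per mole, 2.968e5 J mol⁻¹.
Energy required: 2.195e-4 × 2.968e5 = 65.15 J.
Time: 65.15 J / 0.0138 W = 4720 s.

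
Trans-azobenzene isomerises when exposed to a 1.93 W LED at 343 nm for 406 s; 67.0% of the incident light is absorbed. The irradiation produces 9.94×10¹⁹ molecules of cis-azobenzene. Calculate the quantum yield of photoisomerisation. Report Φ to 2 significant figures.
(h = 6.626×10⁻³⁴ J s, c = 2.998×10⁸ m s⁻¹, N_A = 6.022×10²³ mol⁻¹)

Φ = 0.11

Product: 9.94×10¹⁹ / 6.022×10²³ = 1.651×10⁻⁴ mol.
Photon energy at 343 nm: hc/λ = (6.626×10⁻³⁴)(2.998×10⁸)/(343×10⁻⁹) = 5.791×10⁻¹⁹ J.
Energy delivered: (1.93 W)(406 s) = 783.6 J.
Photons incident: 783.6 / 5.791×10⁻¹⁹ = 1.353×10²¹, i.e. 1.353×10²¹/6.022×10²³ = 0.002247 mol.
Photons absorbed: 0.670 × 0.002247 = 0.001505 mol.
Φ = 1.651×10⁻⁴ mol / 0.001505 mol photons = 0.11.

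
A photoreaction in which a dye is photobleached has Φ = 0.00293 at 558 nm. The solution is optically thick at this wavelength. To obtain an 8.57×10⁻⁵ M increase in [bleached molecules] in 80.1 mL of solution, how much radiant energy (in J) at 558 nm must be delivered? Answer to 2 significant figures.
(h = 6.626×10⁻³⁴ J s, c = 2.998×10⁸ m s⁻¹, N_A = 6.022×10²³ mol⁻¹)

500 J

Product: (8.57×10⁻⁵ M)(0.0801 L) = 6.865×10⁻⁶ mol.
Photons that must be absorbed: 6.865×10⁻⁶ / 0.00293 = 0.002343 mol.
Photon energy: hc/λ = 3.560×10⁻¹⁹ J; per mole, 2.144×10⁵ J mol⁻¹.
Energy required: 0.002343 × 2.144×10⁵ = 500 J.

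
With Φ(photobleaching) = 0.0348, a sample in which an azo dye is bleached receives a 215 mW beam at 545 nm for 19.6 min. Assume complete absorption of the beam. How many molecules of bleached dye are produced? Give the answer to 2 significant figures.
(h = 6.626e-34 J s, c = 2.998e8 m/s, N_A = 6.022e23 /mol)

Photon energy at 545 nm: hc/λ = (6.626e-34)(2.998e8)/(545e-9) = 3.645e-19 J.
Energy delivered: (215 mW)(1176 s) = 252.8 J.
Photons incident: 252.8 / 3.645e-19 = 6.936e20, i.e. 6.936e20/6.022e23 = 0.001152 mol.
Product: Φ × n_abs = 0.0348 × 0.001152 = 4.009e-5 mol.
As a count: 4.009e-5 × 6.022e23 = 2.4e19.

2.4e19 molecules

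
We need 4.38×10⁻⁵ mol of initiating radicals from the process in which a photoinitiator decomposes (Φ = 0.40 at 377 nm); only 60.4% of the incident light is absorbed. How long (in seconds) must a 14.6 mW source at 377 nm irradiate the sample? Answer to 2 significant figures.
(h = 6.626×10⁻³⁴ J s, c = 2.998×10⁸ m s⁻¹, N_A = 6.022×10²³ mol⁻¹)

Photons that must be absorbed: 4.38×10⁻⁵ / 0.40 = 1.095×10⁻⁴ mol.
Incident photons needed: 1.095×10⁻⁴ / 0.604 = 1.813×10⁻⁴ mol.
Photon energy: hc/λ = 5.269×10⁻¹⁹ J; per mole, 3.173×10⁵ J mol⁻¹.
Energy required: 1.813×10⁻⁴ × 3.173×10⁵ = 57.53 J.
Time: 57.53 J / 0.0146 W = 3900 s.

t ≈ 3900 s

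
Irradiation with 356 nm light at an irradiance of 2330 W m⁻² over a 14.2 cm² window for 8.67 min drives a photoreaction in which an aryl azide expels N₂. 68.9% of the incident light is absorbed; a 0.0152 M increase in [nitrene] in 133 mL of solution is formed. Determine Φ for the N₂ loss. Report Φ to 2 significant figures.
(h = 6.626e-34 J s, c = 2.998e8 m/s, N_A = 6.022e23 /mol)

Product: (0.0152 M)(0.133 L) = 0.002022 mol.
Photon energy at 356 nm: hc/λ = (6.626e-34)(2.998e8)/(356e-9) = 5.580e-19 J.
Energy delivered: (2330 W m⁻²)(14.2e-4 m²)(520.2 s) = 1721 J.
Photons incident: 1721 / 5.580e-19 = 3.084e21, i.e. 3.084e21/6.022e23 = 0.005121 mol.
Photons absorbed: 0.689 × 0.005121 = 0.003528 mol.
Φ = 0.002022 mol / 0.003528 mol photons = 0.57.

Φ = 0.57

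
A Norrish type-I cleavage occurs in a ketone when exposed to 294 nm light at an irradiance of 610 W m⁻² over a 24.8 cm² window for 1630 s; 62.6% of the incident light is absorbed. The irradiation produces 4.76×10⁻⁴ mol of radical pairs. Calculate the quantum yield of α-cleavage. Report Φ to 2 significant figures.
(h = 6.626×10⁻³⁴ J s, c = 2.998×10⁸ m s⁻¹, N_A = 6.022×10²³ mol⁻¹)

Φ = 0.13

Photon energy at 294 nm: hc/λ = (6.626×10⁻³⁴)(2.998×10⁸)/(294×10⁻⁹) = 6.757×10⁻¹⁹ J.
Energy delivered: (610 W m⁻²)(24.8×10⁻⁴ m²)(1630 s) = 2466 J.
Photons incident: 2466 / 6.757×10⁻¹⁹ = 3.650×10²¹, i.e. 3.650×10²¹/6.022×10²³ = 0.006061 mol.
Photons absorbed: 0.626 × 0.006061 = 0.003794 mol.
Φ = 4.76×10⁻⁴ mol / 0.003794 mol photons = 0.13.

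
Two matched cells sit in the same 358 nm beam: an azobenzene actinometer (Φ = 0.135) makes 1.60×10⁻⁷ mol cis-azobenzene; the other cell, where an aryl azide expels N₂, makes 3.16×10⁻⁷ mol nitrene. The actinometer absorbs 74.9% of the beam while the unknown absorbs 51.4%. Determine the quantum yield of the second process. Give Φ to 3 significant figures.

Φ = 0.389

Photons absorbed by the actinometer: 1.60×10⁻⁷ / 0.135 = 1.185×10⁻⁶ mol.
Incident flux: 1.185×10⁻⁶ / 0.749 = 1.582×10⁻⁶ einstein.
Absorbed by unknown: 0.514 × 1.582×10⁻⁶ = 8.131×10⁻⁷ mol.
Φ(unknown) = 3.16×10⁻⁷ / 8.131×10⁻⁷ = 0.389.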